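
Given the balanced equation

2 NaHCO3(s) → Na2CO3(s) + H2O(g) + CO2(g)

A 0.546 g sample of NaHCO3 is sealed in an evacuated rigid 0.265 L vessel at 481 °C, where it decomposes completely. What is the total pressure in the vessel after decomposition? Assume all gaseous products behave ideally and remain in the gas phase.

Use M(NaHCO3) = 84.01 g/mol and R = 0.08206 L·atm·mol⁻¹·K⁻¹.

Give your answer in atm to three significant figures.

1.52 atm

n(NaHCO3) = 0.546 / 84.01 = 0.006499 mol
n(gas produced) = (2/2) × 0.006499 = 0.006499 mol
P = nRT/V = 0.006499 × 0.08206 × 754.15 / 0.265 = 1.518 atm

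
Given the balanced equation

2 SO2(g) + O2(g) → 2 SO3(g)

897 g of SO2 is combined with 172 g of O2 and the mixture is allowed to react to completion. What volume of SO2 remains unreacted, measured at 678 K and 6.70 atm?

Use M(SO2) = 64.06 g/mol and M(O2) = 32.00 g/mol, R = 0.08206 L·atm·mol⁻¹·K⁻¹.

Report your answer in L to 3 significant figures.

n(SO2) = 897 / 64.06 = 14.00 mol
n(O2) = 172 / 32.00 = 5.375 mol
For 14.00 mol SO2, stoichiometry requires (1/2) × 14.00 = 7.000 mol O2; 5.375 mol is available, so O2 is limiting.
n(SO2) consumed = (2/1) × 5.375 = 10.75 mol; remaining = 14.00 − 10.75 = 3.250 mol
V(SO2) = nRT/P = 3.250 × 0.08206 × 678 / 6.70 = 26.99 L

27.0 L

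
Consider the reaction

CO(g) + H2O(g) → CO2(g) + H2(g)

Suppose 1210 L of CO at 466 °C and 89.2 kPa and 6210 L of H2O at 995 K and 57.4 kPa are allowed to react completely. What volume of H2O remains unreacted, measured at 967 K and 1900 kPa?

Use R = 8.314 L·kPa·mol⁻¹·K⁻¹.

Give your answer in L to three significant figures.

108 L

n(CO) = PV/RT = (89.2 × 1210) / (8.314 × 739.15) = 17.56 mol
n(H2O) = PV/RT = (57.4 × 6210) / (8.314 × 995) = 43.09 mol
For 17.56 mol CO, stoichiometry requires (1/1) × 17.56 = 17.56 mol H2O; 43.09 mol is available, so CO is limiting.
n(H2O) consumed = (1/1) × 17.56 = 17.56 mol; remaining = 43.09 − 17.56 = 25.53 mol
V(H2O) = nRT/P = 25.53 × 8.314 × 967 / 1900 = 108.0 L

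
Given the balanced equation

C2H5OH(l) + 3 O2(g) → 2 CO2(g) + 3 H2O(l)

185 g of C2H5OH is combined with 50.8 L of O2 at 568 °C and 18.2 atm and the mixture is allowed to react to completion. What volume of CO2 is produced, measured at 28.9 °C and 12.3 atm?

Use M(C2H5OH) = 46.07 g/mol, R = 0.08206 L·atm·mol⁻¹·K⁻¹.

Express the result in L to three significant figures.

n(C2H5OH) = 185 / 46.07 = 4.016 mol
n(O2) = PV/RT = (18.2 × 50.8) / (0.08206 × 841.15) = 13.39 mol
For 4.016 mol C2H5OH, stoichiometry requires (3/1) × 4.016 = 12.05 mol O2; 13.39 mol is available, so C2H5OH is limiting.
n(CO2) = (2/1) × 4.016 = 8.032 mol
V(CO2) = nRT/P = 8.032 × 0.08206 × 302.05 / 12.3 = 16.19 L

16.2 L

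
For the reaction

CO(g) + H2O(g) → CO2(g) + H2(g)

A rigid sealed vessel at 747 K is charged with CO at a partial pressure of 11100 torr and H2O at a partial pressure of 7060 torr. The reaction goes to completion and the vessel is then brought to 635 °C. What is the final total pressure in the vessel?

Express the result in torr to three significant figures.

22100 torr

Because the vessel is rigid and T is held at 747 K, work the stoichiometry in partial pressures (P_i = n_iRT/V).
P(H2O) required for 11100 torr of CO = (1/1) × 11100 = 11100 torr; available 7060 torr, so H2O is limiting.
P(CO) remaining = 11100 − (1/1) × 7060 = 4040 torr
P(gaseous products) = (1+1)/1 × 7060 = 14120 torr
P_total at 747 K = 4040 + 14120 = 18160 torr
Scaling to 635 °C: P = 18160 × 908.15/747 = 22080 torr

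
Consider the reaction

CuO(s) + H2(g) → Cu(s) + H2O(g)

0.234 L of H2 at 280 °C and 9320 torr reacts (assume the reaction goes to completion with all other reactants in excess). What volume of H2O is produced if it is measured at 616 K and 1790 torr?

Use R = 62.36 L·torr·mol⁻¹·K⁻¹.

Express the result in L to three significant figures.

n(H2) = PV/RT = (9320 × 0.234) / (62.36 × 553.15) = 0.06322 mol
n(H2O) = (1/1) × 0.06322 = 0.06322 mol
V = nRT/P = 0.06322 × 62.36 × 616 / 1790 = 1.357 L

1.36 L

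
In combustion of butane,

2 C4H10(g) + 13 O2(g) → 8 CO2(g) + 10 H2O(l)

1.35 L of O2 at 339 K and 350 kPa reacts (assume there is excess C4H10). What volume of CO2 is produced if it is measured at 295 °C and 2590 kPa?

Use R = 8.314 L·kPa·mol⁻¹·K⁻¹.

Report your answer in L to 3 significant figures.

0.188 L

n(O2) = PV/RT = (350 × 1.35) / (8.314 × 339) = 0.1676 mol
n(CO2) = (8/13) × 0.1676 = 0.1031 mol
V = nRT/P = 0.1031 × 8.314 × 568.15 / 2590 = 0.1880 L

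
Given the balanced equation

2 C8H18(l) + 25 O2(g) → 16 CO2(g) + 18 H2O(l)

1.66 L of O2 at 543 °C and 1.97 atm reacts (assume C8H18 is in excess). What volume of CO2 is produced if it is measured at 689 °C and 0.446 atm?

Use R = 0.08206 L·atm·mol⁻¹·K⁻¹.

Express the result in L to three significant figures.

n(O2) = PV/RT = (1.97 × 1.66) / (0.08206 × 816.15) = 0.04883 mol
n(CO2) = (16/25) × 0.04883 = 0.03125 mol
V = nRT/P = 0.03125 × 0.08206 × 962.15 / 0.446 = 5.532 L

5.53 L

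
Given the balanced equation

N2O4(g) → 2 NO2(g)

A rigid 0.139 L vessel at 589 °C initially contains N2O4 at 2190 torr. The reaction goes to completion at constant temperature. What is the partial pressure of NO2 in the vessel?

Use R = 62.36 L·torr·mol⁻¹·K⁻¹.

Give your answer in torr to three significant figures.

4380 torr

n(N2O4)₀ = PV/RT = (2190 × 0.139) / (62.36 × 862.15) = 0.005662 mol
n(NO2) = (2/1) × 0.005662 = 0.01132 mol
P(NO2) = nRT/V = 0.01132 × 62.36 × 862.15 / 0.139 = 4378 torr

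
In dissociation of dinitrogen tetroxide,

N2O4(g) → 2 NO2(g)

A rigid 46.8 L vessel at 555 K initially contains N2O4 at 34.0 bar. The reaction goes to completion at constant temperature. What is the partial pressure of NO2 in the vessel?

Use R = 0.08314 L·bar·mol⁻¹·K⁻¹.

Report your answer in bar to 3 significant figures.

68.0 bar

n(N2O4)₀ = PV/RT = (34.0 × 46.8) / (0.08314 × 555) = 34.48 mol
n(NO2) = (2/1) × 34.48 = 68.96 mol
P(NO2) = nRT/V = 68.96 × 0.08314 × 555 / 46.8 = 67.99 bar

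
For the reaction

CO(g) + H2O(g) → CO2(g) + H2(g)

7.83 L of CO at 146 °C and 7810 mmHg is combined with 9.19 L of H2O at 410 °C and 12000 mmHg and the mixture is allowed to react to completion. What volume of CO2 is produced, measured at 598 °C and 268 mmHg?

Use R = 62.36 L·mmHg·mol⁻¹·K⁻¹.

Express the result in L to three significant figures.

n(CO) = PV/RT = (7810 × 7.83) / (62.36 × 419.15) = 2.340 mol
n(H2O) = PV/RT = (12000 × 9.19) / (62.36 × 683.15) = 2.589 mol
For 2.340 mol CO, stoichiometry requires (1/1) × 2.340 = 2.340 mol H2O; 2.589 mol is available, so CO is limiting.
n(CO2) = (1/1) × 2.340 = 2.340 mol
V(CO2) = nRT/P = 2.340 × 62.36 × 871.15 / 268 = 474.3 L

474 L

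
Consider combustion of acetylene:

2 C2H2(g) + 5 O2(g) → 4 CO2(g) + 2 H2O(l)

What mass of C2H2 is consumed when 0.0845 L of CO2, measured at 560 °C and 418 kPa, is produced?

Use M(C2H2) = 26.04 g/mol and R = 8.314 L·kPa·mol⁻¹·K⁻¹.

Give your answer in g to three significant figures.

0.0664 g

n(CO2) = PV/RT = (418 × 0.0845) / (8.314 × 833.15) = 0.005099 mol
n(C2H2) = (2/4) × 0.005099 = 0.002550 mol
m(C2H2) = 0.002550 × 26.04 = 0.06640 g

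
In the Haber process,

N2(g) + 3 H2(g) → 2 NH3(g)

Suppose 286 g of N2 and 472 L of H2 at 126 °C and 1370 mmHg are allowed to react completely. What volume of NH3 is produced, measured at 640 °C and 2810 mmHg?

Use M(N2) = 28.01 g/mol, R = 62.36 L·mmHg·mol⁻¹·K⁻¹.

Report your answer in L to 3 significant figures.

351 L

n(N2) = 286 / 28.01 = 10.21 mol
n(H2) = PV/RT = (1370 × 472) / (62.36 × 399.15) = 25.98 mol
For 10.21 mol N2, stoichiometry requires (3/1) × 10.21 = 30.63 mol H2; 25.98 mol is available, so H2 is limiting.
n(NH3) = (2/3) × 25.98 = 17.32 mol
V(NH3) = nRT/P = 17.32 × 62.36 × 913.15 / 2810 = 351.0 L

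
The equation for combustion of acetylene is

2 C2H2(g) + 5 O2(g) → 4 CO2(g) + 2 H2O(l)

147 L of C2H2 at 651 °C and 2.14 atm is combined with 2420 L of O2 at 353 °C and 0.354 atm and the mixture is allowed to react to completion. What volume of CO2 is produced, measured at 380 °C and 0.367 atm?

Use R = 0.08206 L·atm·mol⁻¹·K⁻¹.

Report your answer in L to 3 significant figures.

n(C2H2) = PV/RT = (2.14 × 147) / (0.08206 × 924.15) = 4.148 mol
n(O2) = PV/RT = (0.354 × 2420) / (0.08206 × 626.15) = 16.67 mol
For 4.148 mol C2H2, stoichiometry requires (5/2) × 4.148 = 10.37 mol O2; 16.67 mol is available, so C2H2 is limiting.
n(CO2) = (4/2) × 4.148 = 8.296 mol
V(CO2) = nRT/P = 8.296 × 0.08206 × 653.15 / 0.367 = 1212 L

1210 L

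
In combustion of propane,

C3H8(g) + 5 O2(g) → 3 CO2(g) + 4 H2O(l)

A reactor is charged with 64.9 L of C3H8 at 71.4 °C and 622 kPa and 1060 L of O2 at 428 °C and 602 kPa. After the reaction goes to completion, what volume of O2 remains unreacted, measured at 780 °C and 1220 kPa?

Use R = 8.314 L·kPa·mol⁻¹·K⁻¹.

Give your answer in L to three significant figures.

280 L

n(C3H8) = PV/RT = (622 × 64.9) / (8.314 × 344.55) = 14.09 mol
n(O2) = PV/RT = (602 × 1060) / (8.314 × 701.15) = 109.5 mol
For 14.09 mol C3H8, stoichiometry requires (5/1) × 14.09 = 70.45 mol O2; 109.5 mol is available, so C3H8 is limiting.
n(O2) consumed = (5/1) × 14.09 = 70.45 mol; remaining = 109.5 − 70.45 = 39.05 mol
V(O2) = nRT/P = 39.05 × 8.314 × 1053.15 / 1220 = 280.3 L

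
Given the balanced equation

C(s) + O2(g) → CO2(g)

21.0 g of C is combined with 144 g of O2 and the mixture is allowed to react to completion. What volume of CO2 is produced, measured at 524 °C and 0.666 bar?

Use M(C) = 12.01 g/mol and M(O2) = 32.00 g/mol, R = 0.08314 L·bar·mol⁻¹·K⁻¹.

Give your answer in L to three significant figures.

174 L

n(C) = 21.0 / 12.01 = 1.749 mol
n(O2) = 144 / 32.00 = 4.500 mol
For 1.749 mol C, stoichiometry requires (1/1) × 1.749 = 1.749 mol O2; 4.500 mol is available, so C is limiting.
n(CO2) = (1/1) × 1.749 = 1.749 mol
V(CO2) = nRT/P = 1.749 × 0.08314 × 797.15 / 0.666 = 174.0 L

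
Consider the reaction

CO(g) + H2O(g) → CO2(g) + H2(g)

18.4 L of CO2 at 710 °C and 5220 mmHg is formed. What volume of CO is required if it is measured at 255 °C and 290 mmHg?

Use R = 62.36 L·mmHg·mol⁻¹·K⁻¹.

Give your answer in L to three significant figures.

178 L

n(CO2) = PV/RT = (5220 × 18.4) / (62.36 × 983.15) = 1.567 mol
n(CO) = (1/1) × 1.567 = 1.567 mol
V = nRT/P = 1.567 × 62.36 × 528.15 / 290 = 178.0 L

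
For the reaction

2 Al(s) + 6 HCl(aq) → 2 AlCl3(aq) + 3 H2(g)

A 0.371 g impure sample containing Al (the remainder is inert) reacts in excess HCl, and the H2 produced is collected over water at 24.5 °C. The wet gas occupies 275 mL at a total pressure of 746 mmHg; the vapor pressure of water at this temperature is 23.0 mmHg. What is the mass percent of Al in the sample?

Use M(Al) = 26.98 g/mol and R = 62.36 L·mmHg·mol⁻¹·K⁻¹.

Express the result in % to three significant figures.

P(H2) = 746 − 23.0 = 723.0 mmHg
n(H2) = PV/RT = (723.0 × 0.2750) / (62.36 × 297.65) = 0.01071 mol
n(Al) = (2/3) × 0.01071 = 0.007140 mol
m(Al) = 0.007140 × 26.98 = 0.1926 g
%Al = 0.1926 / 0.371 × 100 = 51.91%

51.9 %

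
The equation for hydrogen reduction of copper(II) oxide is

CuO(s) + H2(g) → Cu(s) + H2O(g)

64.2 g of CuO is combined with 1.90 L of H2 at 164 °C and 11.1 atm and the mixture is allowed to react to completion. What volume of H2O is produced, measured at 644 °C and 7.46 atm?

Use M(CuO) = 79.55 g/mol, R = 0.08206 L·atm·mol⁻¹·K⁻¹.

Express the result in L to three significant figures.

5.93 L

n(CuO) = 64.2 / 79.55 = 0.8070 mol
n(H2) = PV/RT = (11.1 × 1.90) / (0.08206 × 437.15) = 0.5879 mol
For 0.8070 mol CuO, stoichiometry requires (1/1) × 0.8070 = 0.8070 mol H2; 0.5879 mol is available, so H2 is limiting.
n(H2O) = (1/1) × 0.5879 = 0.5879 mol
V(H2O) = nRT/P = 0.5879 × 0.08206 × 917.15 / 7.46 = 5.931 L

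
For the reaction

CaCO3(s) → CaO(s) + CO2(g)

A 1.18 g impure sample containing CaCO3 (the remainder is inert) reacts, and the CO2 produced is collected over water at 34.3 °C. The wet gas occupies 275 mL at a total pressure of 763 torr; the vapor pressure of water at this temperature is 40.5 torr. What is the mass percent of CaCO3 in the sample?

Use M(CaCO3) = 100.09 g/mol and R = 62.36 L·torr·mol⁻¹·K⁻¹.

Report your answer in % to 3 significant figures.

P(CO2) = 763 − 40.5 = 722.5 torr
n(CO2) = PV/RT = (722.5 × 0.2750) / (62.36 × 307.45) = 0.01036 mol
n(CaCO3) = (1/1) × 0.01036 = 0.01036 mol
m(CaCO3) = 0.01036 × 100.09 = 1.037 g
%CaCO3 = 1.037 / 1.18 × 100 = 87.88%

87.9 %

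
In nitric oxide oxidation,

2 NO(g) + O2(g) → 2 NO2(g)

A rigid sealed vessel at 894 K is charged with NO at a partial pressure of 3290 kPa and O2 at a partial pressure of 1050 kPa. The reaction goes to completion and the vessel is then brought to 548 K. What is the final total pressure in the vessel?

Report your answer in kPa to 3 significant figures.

2020 kPa

With V and T fixed, P_i ∝ n_i, so the mole ratios apply directly to partial pressures at 894 K.
P(O2) required for 3290 kPa of NO = (1/2) × 3290 = 1645 kPa; available 1050 kPa, so O2 is limiting.
P(NO) remaining = 3290 − (2/1) × 1050 = 1190 kPa
P(gaseous products) = (2)/1 × 1050 = 2100 kPa
P_total at 894 K = 1190 + 2100 = 3290 kPa
Scaling to 548 K: P = 3290 × 548/894 = 2017 kPa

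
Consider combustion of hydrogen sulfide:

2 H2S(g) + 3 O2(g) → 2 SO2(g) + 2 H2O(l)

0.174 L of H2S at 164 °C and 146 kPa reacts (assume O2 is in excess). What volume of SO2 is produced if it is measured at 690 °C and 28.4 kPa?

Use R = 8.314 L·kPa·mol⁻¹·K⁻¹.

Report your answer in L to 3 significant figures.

n(H2S) = PV/RT = (146 × 0.174) / (8.314 × 437.15) = 0.006990 mol
n(SO2) = (2/2) × 0.006990 = 0.006990 mol
V = nRT/P = 0.006990 × 8.314 × 963.15 / 28.4 = 1.971 L

1.97 L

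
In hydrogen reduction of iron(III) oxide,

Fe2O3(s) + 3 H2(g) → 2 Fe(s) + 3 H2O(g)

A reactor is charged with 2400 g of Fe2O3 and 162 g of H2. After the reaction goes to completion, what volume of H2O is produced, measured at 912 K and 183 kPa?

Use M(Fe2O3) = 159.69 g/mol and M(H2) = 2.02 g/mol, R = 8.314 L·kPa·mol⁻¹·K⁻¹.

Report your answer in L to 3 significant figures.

n(Fe2O3) = 2400 / 159.69 = 15.03 mol
n(H2) = 162 / 2.02 = 80.20 mol
For 15.03 mol Fe2O3, stoichiometry requires (3/1) × 15.03 = 45.09 mol H2; 80.20 mol is available, so Fe2O3 is limiting.
n(H2O) = (3/1) × 15.03 = 45.09 mol
V(H2O) = nRT/P = 45.09 × 8.314 × 912 / 183 = 1868 L

1870 L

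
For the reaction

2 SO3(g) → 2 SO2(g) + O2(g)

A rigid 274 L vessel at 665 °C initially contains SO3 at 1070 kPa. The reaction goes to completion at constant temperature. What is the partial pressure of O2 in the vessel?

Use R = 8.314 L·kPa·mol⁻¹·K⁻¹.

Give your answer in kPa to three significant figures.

535 kPa

n(SO3)₀ = PV/RT = (1070 × 274) / (8.314 × 938.15) = 37.59 mol
n(O2) = (1/2) × 37.59 = 18.80 mol
P(O2) = nRT/V = 18.80 × 8.314 × 938.15 / 274 = 535.2 kPa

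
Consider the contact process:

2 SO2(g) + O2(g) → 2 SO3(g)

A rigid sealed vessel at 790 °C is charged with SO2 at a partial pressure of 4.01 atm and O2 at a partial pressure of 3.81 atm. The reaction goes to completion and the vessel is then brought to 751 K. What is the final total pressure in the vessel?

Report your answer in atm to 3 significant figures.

4.11 atm

Because the vessel is rigid and T is held at 790 °C, work the stoichiometry in partial pressures (P_i = n_iRT/V).
P(O2) required for 4.01 atm of SO2 = (1/2) × 4.01 = 2.005 atm; available 3.81 atm, so SO2 is limiting.
P(O2) remaining = 3.81 − (1/2) × 4.01 = 1.805 atm
P(gaseous products) = (2)/2 × 4.01 = 4.010 atm
P_total at 790 °C = 1.805 + 4.010 = 5.815 atm
Scaling to 751 K: P = 5.815 × 751/1063.15 = 4.108 atm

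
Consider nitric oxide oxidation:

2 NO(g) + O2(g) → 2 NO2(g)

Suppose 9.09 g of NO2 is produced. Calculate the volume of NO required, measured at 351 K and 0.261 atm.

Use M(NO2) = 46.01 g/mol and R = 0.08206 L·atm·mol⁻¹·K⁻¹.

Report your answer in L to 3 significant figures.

21.8 L

n(NO2) = 9.090 / 46.01 = 0.1976 mol
n(NO) = (2/2) × 0.1976 = 0.1976 mol
V = nRT/P = 0.1976 × 0.08206 × 351 / 0.261 = 21.81 L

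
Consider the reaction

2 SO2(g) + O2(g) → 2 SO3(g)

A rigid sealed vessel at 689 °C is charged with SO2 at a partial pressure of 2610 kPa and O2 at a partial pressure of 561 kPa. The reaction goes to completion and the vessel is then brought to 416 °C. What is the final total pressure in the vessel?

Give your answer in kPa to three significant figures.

With V and T fixed, P_i ∝ n_i, so the mole ratios apply directly to partial pressures at 689 °C.
P(O2) required for 2610 kPa of SO2 = (1/2) × 2610 = 1305 kPa; available 561 kPa, so O2 is limiting.
P(SO2) remaining = 2610 − (2/1) × 561 = 1488 kPa
P(gaseous products) = (2)/1 × 561 = 1122 kPa
P_total at 689 °C = 1488 + 1122 = 2610 kPa
Scaling to 416 °C: P = 2610 × 689.15/962.15 = 1869 kPa

1870 kPa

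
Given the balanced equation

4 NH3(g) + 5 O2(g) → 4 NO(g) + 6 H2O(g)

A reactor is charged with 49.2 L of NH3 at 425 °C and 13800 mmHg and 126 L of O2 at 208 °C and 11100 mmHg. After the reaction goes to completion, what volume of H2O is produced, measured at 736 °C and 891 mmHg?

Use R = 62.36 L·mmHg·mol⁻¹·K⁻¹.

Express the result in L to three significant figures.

1650 L

n(NH3) = PV/RT = (13800 × 49.2) / (62.36 × 698.15) = 15.60 mol
n(O2) = PV/RT = (11100 × 126) / (62.36 × 481.15) = 46.61 mol
For 15.60 mol NH3, stoichiometry requires (5/4) × 15.60 = 19.50 mol O2; 46.61 mol is available, so NH3 is limiting.
n(H2O) = (6/4) × 15.60 = 23.40 mol
V(H2O) = nRT/P = 23.40 × 62.36 × 1009.15 / 891 = 1653 L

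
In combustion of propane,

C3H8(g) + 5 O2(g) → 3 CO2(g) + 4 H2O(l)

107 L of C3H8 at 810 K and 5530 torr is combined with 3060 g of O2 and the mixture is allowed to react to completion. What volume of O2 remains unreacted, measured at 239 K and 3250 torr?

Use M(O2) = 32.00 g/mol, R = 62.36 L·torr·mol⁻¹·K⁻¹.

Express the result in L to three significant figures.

n(C3H8) = PV/RT = (5530 × 107) / (62.36 × 810) = 11.71 mol
n(O2) = 3060 / 32.00 = 95.62 mol
For 11.71 mol C3H8, stoichiometry requires (5/1) × 11.71 = 58.55 mol O2; 95.62 mol is available, so C3H8 is limiting.
n(O2) consumed = (5/1) × 11.71 = 58.55 mol; remaining = 95.62 − 58.55 = 37.07 mol
V(O2) = nRT/P = 37.07 × 62.36 × 239 / 3250 = 170.0 L

170 L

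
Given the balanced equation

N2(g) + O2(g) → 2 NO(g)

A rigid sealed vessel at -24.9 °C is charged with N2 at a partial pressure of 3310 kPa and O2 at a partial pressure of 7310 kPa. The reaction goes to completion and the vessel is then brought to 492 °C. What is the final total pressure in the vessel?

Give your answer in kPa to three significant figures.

32700 kPa

With V and T fixed, P_i ∝ n_i, so the mole ratios apply directly to partial pressures at -24.9 °C.
P(O2) required for 3310 kPa of N2 = (1/1) × 3310 = 3310 kPa; available 7310 kPa, so N2 is limiting.
P(O2) remaining = 7310 − (1/1) × 3310 = 4000 kPa
P(gaseous products) = (2)/1 × 3310 = 6620 kPa
P_total at -24.9 °C = 4000 + 6620 = 10620 kPa
Scaling to 492 °C: P = 10620 × 765.15/248.25 = 32730 kPa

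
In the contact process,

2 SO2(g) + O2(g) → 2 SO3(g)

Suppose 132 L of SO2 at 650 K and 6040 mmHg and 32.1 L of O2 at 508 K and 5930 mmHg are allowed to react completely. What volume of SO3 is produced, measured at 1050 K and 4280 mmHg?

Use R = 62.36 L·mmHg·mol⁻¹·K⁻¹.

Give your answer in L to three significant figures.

184 L

n(SO2) = PV/RT = (6040 × 132) / (62.36 × 650) = 19.67 mol
n(O2) = PV/RT = (5930 × 32.1) / (62.36 × 508) = 6.009 mol
For 19.67 mol SO2, stoichiometry requires (1/2) × 19.67 = 9.835 mol O2; 6.009 mol is available, so O2 is limiting.
n(SO3) = (2/1) × 6.009 = 12.02 mol
V(SO3) = nRT/P = 12.02 × 62.36 × 1050 / 4280 = 183.9 L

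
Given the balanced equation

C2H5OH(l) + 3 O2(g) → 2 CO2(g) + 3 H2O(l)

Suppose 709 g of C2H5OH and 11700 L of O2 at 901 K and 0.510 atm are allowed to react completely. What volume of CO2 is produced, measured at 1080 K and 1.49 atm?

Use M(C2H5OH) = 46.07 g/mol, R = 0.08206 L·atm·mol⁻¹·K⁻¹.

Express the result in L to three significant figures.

1830 L

n(C2H5OH) = 709 / 46.07 = 15.39 mol
n(O2) = PV/RT = (0.510 × 11700) / (0.08206 × 901) = 80.70 mol
For 15.39 mol C2H5OH, stoichiometry requires (3/1) × 15.39 = 46.17 mol O2; 80.70 mol is available, so C2H5OH is limiting.
n(CO2) = (2/1) × 15.39 = 30.78 mol
V(CO2) = nRT/P = 30.78 × 0.08206 × 1080 / 1.49 = 1831 L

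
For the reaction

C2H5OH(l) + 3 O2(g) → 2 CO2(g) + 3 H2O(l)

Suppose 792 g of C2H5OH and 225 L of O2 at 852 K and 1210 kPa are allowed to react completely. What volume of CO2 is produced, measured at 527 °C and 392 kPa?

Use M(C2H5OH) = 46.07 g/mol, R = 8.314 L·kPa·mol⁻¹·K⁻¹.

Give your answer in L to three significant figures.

435 L

n(C2H5OH) = 792 / 46.07 = 17.19 mol
n(O2) = PV/RT = (1210 × 225) / (8.314 × 852) = 38.43 mol
For 17.19 mol C2H5OH, stoichiometry requires (3/1) × 17.19 = 51.57 mol O2; 38.43 mol is available, so O2 is limiting.
n(CO2) = (2/3) × 38.43 = 25.62 mol
V(CO2) = nRT/P = 25.62 × 8.314 × 800.15 / 392 = 434.8 L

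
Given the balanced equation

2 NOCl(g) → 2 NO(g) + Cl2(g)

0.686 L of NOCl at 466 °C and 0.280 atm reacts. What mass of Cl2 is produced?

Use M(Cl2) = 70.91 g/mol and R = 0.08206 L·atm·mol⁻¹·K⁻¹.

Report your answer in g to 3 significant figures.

n(NOCl) = PV/RT = (0.280 × 0.686) / (0.08206 × 739.15) = 0.003167 mol
n(Cl2) = (1/2) × 0.003167 = 0.001584 mol
m(Cl2) = 0.001584 × 70.91 = 0.1123 g

0.112 g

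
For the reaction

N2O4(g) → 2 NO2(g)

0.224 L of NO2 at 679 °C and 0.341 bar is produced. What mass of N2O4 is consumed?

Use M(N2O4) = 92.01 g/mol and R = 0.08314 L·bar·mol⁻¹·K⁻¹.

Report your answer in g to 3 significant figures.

0.0444 g

n(NO2) = PV/RT = (0.341 × 0.224) / (0.08314 × 952.15) = 0.0009649 mol
n(N2O4) = (1/2) × 0.0009649 = 0.0004824 mol
m(N2O4) = 0.0004824 × 92.01 = 0.04439 g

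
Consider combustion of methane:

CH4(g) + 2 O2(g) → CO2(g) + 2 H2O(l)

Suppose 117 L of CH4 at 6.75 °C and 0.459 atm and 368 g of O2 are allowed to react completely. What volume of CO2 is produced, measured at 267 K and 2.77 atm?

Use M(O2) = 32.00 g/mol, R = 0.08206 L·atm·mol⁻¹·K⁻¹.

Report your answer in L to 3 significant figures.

n(CH4) = PV/RT = (0.459 × 117) / (0.08206 × 279.9) = 2.338 mol
n(O2) = 368 / 32.00 = 11.50 mol
For 2.338 mol CH4, stoichiometry requires (2/1) × 2.338 = 4.676 mol O2; 11.50 mol is available, so CH4 is limiting.
n(CO2) = (1/1) × 2.338 = 2.338 mol
V(CO2) = nRT/P = 2.338 × 0.08206 × 267 / 2.77 = 18.49 L

18.5 L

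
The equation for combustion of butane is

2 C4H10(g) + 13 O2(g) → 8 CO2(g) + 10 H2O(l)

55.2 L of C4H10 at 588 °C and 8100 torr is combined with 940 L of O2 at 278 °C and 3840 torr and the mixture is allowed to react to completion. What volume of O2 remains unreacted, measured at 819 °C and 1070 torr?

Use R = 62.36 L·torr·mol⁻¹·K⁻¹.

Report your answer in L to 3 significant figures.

n(C4H10) = PV/RT = (8100 × 55.2) / (62.36 × 861.15) = 8.326 mol
n(O2) = PV/RT = (3840 × 940) / (62.36 × 551.15) = 105.0 mol
For 8.326 mol C4H10, stoichiometry requires (13/2) × 8.326 = 54.12 mol O2; 105.0 mol is available, so C4H10 is limiting.
n(O2) consumed = (13/2) × 8.326 = 54.12 mol; remaining = 105.0 − 54.12 = 50.88 mol
V(O2) = nRT/P = 50.88 × 62.36 × 1092.15 / 1070 = 3239 L

3240 L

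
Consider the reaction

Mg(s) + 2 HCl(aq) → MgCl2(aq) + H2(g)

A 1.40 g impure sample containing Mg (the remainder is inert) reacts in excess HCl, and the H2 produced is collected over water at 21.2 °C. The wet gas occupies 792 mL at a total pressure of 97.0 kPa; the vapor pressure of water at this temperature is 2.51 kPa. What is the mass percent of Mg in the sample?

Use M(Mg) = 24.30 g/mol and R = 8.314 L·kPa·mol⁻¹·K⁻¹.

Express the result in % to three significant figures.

P(H2) = 97.0 − 2.51 = 94.49 kPa
n(H2) = PV/RT = (94.49 × 0.7920) / (8.314 × 294.35) = 0.03058 mol
n(Mg) = (1/1) × 0.03058 = 0.03058 mol
m(Mg) = 0.03058 × 24.30 = 0.7431 g
%Mg = 0.7431 / 1.40 × 100 = 53.08%

53.1 %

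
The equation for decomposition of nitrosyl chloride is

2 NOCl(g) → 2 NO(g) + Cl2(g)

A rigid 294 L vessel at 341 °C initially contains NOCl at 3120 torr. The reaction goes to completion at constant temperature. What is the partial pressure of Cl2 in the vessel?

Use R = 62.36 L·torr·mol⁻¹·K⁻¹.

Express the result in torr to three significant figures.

n(NOCl)₀ = PV/RT = (3120 × 294) / (62.36 × 614.15) = 23.95 mol
n(Cl2) = (1/2) × 23.95 = 11.97 mol
P(Cl2) = nRT/V = 11.97 × 62.36 × 614.15 / 294 = 1559 torr

1560 torr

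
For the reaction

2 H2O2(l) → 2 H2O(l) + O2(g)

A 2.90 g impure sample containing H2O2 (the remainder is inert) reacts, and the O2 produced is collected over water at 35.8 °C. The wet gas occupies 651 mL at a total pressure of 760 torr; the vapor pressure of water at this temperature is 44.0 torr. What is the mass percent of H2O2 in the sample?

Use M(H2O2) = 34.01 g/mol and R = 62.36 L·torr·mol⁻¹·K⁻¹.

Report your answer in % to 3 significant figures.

P(O2) = 760 − 44.0 = 716.0 torr
n(O2) = PV/RT = (716.0 × 0.6510) / (62.36 × 308.95) = 0.02419 mol
n(H2O2) = (2/1) × 0.02419 = 0.04838 mol
m(H2O2) = 0.04838 × 34.01 = 1.645 g
%H2O2 = 1.645 / 2.90 × 100 = 56.72%

56.7 %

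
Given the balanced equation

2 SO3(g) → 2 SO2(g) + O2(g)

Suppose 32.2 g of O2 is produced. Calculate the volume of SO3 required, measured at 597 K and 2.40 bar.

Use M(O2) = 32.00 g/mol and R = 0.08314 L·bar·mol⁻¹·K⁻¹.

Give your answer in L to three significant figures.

n(O2) = 32.20 / 32.00 = 1.006 mol
n(SO3) = (2/1) × 1.006 = 2.012 mol
V = nRT/P = 2.012 × 0.08314 × 597 / 2.40 = 41.61 L

41.6 L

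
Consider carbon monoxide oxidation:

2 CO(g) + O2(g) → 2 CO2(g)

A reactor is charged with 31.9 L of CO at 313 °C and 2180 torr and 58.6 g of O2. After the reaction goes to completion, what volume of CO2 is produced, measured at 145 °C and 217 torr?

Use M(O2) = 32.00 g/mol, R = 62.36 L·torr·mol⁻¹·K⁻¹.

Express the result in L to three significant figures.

n(CO) = PV/RT = (2180 × 31.9) / (62.36 × 586.15) = 1.903 mol
n(O2) = 58.6 / 32.00 = 1.831 mol
For 1.903 mol CO, stoichiometry requires (1/2) × 1.903 = 0.9515 mol O2; 1.831 mol is available, so CO is limiting.
n(CO2) = (2/2) × 1.903 = 1.903 mol
V(CO2) = nRT/P = 1.903 × 62.36 × 418.15 / 217 = 228.7 L

229 L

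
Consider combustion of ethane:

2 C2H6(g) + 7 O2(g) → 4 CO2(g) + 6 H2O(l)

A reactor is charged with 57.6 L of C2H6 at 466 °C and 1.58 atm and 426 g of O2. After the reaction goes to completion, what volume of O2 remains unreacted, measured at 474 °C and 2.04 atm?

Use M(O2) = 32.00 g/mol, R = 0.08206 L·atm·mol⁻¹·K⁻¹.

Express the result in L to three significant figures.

242 L

n(C2H6) = PV/RT = (1.58 × 57.6) / (0.08206 × 739.15) = 1.500 mol
n(O2) = 426 / 32.00 = 13.31 mol
For 1.500 mol C2H6, stoichiometry requires (7/2) × 1.500 = 5.250 mol O2; 13.31 mol is available, so C2H6 is limiting.
n(O2) consumed = (7/2) × 1.500 = 5.250 mol; remaining = 13.31 − 5.250 = 8.060 mol
V(O2) = nRT/P = 8.060 × 0.08206 × 747.15 / 2.04 = 242.2 L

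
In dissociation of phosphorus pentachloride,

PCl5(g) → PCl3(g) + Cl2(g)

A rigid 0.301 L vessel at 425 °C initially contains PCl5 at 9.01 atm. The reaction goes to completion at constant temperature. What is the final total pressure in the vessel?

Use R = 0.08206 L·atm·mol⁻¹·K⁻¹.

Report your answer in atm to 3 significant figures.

At constant T and V, P ∝ n(gas): 1 mol gas → 2 mol gas.
P_final = (2/1) × 9.01 = 18.02 atm

18.0 atm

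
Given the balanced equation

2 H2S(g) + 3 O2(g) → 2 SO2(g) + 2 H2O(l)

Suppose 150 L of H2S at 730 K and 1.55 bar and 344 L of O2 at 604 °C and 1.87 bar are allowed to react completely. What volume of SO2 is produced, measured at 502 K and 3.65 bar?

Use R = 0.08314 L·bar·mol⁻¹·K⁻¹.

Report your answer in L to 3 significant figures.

n(H2S) = PV/RT = (1.55 × 150) / (0.08314 × 730) = 3.831 mol
n(O2) = PV/RT = (1.87 × 344) / (0.08314 × 877.15) = 8.821 mol
For 3.831 mol H2S, stoichiometry requires (3/2) × 3.831 = 5.747 mol O2; 8.821 mol is available, so H2S is limiting.
n(SO2) = (2/2) × 3.831 = 3.831 mol
V(SO2) = nRT/P = 3.831 × 0.08314 × 502 / 3.65 = 43.81 L

43.8 L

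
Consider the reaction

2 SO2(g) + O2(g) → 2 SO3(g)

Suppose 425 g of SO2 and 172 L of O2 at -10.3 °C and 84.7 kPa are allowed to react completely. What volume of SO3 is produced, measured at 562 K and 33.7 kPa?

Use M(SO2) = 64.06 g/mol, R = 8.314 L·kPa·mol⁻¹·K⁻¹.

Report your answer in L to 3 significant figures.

n(SO2) = 425 / 64.06 = 6.634 mol
n(O2) = PV/RT = (84.7 × 172) / (8.314 × 262.85) = 6.666 mol
For 6.634 mol SO2, stoichiometry requires (1/2) × 6.634 = 3.317 mol O2; 6.666 mol is available, so SO2 is limiting.
n(SO3) = (2/2) × 6.634 = 6.634 mol
V(SO3) = nRT/P = 6.634 × 8.314 × 562 / 33.7 = 919.8 L

920 L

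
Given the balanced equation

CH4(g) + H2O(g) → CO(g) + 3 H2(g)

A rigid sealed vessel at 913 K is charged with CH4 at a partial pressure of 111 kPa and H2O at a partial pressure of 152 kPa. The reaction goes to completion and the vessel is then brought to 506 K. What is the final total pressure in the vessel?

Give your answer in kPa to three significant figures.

269 kPa

With V and T fixed, P_i ∝ n_i, so the mole ratios apply directly to partial pressures at 913 K.
P(H2O) required for 111 kPa of CH4 = (1/1) × 111 = 111.0 kPa; available 152 kPa, so CH4 is limiting.
P(H2O) remaining = 152 − (1/1) × 111 = 41.00 kPa
P(gaseous products) = (1+3)/1 × 111 = 444.0 kPa
P_total at 913 K = 41.00 + 444.0 = 485.0 kPa
Scaling to 506 K: P = 485.0 × 506/913 = 268.8 kPa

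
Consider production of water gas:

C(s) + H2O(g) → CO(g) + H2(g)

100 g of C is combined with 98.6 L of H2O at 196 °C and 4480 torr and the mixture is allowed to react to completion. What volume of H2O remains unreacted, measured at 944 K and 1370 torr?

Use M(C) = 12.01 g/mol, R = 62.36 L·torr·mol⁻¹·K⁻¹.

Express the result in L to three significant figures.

n(C) = 100 / 12.01 = 8.326 mol
n(H2O) = PV/RT = (4480 × 98.6) / (62.36 × 469.15) = 15.10 mol
For 8.326 mol C, stoichiometry requires (1/1) × 8.326 = 8.326 mol H2O; 15.10 mol is available, so C is limiting.
n(H2O) consumed = (1/1) × 8.326 = 8.326 mol; remaining = 15.10 − 8.326 = 6.774 mol
V(H2O) = nRT/P = 6.774 × 62.36 × 944 / 1370 = 291.1 L

291 L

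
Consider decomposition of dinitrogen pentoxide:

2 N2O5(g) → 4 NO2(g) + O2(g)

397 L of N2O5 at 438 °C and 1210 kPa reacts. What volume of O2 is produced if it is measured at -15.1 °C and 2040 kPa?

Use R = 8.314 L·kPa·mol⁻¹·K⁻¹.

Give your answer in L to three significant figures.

n(N2O5) = PV/RT = (1210 × 397) / (8.314 × 711.15) = 81.25 mol
n(O2) = (1/2) × 81.25 = 40.62 mol
V = nRT/P = 40.62 × 8.314 × 258.05 / 2040 = 42.72 L

42.7 L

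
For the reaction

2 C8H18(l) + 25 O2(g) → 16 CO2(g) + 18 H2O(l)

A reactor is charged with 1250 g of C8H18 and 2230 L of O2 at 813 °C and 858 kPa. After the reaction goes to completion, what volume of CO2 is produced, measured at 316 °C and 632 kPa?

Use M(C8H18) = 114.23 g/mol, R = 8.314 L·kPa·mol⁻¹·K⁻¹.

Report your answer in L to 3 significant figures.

n(C8H18) = 1250 / 114.23 = 10.94 mol
n(O2) = PV/RT = (858 × 2230) / (8.314 × 1086.15) = 211.9 mol
For 10.94 mol C8H18, stoichiometry requires (25/2) × 10.94 = 136.8 mol O2; 211.9 mol is available, so C8H18 is limiting.
n(CO2) = (16/2) × 10.94 = 87.52 mol
V(CO2) = nRT/P = 87.52 × 8.314 × 589.15 / 632 = 678.3 L

678 L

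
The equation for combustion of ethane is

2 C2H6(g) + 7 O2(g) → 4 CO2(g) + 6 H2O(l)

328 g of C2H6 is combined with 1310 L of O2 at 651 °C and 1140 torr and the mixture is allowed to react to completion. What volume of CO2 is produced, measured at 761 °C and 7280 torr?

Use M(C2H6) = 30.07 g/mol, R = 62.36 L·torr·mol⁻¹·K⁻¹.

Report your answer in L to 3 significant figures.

131 L

n(C2H6) = 328 / 30.07 = 10.91 mol
n(O2) = PV/RT = (1140 × 1310) / (62.36 × 924.15) = 25.91 mol
For 10.91 mol C2H6, stoichiometry requires (7/2) × 10.91 = 38.19 mol O2; 25.91 mol is available, so O2 is limiting.
n(CO2) = (4/7) × 25.91 = 14.81 mol
V(CO2) = nRT/P = 14.81 × 62.36 × 1034.15 / 7280 = 131.2 L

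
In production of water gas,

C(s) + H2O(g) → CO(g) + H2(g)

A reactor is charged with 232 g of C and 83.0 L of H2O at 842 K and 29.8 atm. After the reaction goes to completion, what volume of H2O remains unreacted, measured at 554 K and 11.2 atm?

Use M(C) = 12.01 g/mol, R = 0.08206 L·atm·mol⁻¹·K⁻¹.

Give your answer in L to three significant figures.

n(C) = 232 / 12.01 = 19.32 mol
n(H2O) = PV/RT = (29.8 × 83.0) / (0.08206 × 842) = 35.80 mol
For 19.32 mol C, stoichiometry requires (1/1) × 19.32 = 19.32 mol H2O; 35.80 mol is available, so C is limiting.
n(H2O) consumed = (1/1) × 19.32 = 19.32 mol; remaining = 35.80 − 19.32 = 16.48 mol
V(H2O) = nRT/P = 16.48 × 0.08206 × 554 / 11.2 = 66.89 L

66.9 L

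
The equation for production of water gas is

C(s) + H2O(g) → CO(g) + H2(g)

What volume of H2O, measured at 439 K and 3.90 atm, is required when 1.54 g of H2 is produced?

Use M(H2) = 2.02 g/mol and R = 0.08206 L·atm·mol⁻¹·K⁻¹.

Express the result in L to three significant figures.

7.04 L

n(H2) = 1.540 / 2.02 = 0.7624 mol
n(H2O) = (1/1) × 0.7624 = 0.7624 mol
V = nRT/P = 0.7624 × 0.08206 × 439 / 3.90 = 7.042 L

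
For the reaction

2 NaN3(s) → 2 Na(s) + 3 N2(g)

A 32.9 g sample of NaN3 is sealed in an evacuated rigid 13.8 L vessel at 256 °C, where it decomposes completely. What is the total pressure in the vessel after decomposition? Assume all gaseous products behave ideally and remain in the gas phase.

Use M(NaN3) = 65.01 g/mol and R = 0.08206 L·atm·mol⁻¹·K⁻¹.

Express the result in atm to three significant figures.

2.39 atm

n(NaN3) = 32.9 / 65.01 = 0.5061 mol
n(gas produced) = (3/2) × 0.5061 = 0.7591 mol
P = nRT/V = 0.7591 × 0.08206 × 529.15 / 13.8 = 2.389 atm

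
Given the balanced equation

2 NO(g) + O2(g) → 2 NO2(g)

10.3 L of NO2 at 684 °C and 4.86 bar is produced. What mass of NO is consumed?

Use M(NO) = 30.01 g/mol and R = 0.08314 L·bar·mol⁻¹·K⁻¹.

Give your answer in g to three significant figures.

18.9 g

n(NO2) = PV/RT = (4.86 × 10.3) / (0.08314 × 957.15) = 0.6290 mol
n(NO) = (2/2) × 0.6290 = 0.6290 mol
m(NO) = 0.6290 × 30.01 = 18.88 g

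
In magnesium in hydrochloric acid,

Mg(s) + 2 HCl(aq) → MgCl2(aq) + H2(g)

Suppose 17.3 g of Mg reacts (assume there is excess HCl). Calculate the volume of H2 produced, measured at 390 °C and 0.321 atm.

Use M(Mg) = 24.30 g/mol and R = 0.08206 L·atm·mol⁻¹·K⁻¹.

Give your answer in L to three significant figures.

n(Mg) = 17.30 / 24.30 = 0.7119 mol
n(H2) = (1/1) × 0.7119 = 0.7119 mol
V = nRT/P = 0.7119 × 0.08206 × 663.15 / 0.321 = 120.7 L

121 L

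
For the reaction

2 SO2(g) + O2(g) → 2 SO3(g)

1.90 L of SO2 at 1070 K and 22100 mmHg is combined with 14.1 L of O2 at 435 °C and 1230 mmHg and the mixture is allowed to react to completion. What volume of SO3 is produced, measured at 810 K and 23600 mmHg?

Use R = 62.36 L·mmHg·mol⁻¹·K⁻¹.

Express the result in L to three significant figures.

1.35 L

n(SO2) = PV/RT = (22100 × 1.90) / (62.36 × 1070) = 0.6293 mol
n(O2) = PV/RT = (1230 × 14.1) / (62.36 × 708.15) = 0.3927 mol
For 0.6293 mol SO2, stoichiometry requires (1/2) × 0.6293 = 0.3146 mol O2; 0.3927 mol is available, so SO2 is limiting.
n(SO3) = (2/2) × 0.6293 = 0.6293 mol
V(SO3) = nRT/P = 0.6293 × 62.36 × 810 / 23600 = 1.347 L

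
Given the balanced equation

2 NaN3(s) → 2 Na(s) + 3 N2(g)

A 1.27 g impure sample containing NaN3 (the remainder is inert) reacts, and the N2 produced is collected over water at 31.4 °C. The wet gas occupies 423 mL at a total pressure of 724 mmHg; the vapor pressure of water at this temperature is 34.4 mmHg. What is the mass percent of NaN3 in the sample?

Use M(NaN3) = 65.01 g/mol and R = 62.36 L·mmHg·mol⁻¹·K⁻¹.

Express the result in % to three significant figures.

P(N2) = 724 − 34.4 = 689.6 mmHg
n(N2) = PV/RT = (689.6 × 0.4230) / (62.36 × 304.55) = 0.01536 mol
n(NaN3) = (2/3) × 0.01536 = 0.01024 mol
m(NaN3) = 0.01024 × 65.01 = 0.6657 g
%NaN3 = 0.6657 / 1.27 × 100 = 52.42%

52.4 %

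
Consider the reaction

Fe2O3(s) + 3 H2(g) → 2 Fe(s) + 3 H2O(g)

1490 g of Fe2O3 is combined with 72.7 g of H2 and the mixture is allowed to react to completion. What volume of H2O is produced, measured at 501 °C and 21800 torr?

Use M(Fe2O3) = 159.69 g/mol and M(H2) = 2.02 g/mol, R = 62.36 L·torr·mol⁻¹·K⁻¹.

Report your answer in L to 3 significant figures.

n(Fe2O3) = 1490 / 159.69 = 9.331 mol
n(H2) = 72.7 / 2.02 = 35.99 mol
For 9.331 mol Fe2O3, stoichiometry requires (3/1) × 9.331 = 27.99 mol H2; 35.99 mol is available, so Fe2O3 is limiting.
n(H2O) = (3/1) × 9.331 = 27.99 mol
V(H2O) = nRT/P = 27.99 × 62.36 × 774.15 / 21800 = 61.98 L

62.0 L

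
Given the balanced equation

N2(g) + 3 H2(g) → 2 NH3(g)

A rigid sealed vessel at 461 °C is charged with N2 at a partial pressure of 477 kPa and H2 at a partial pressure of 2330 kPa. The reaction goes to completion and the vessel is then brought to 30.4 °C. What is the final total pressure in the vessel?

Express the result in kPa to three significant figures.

766 kPa

At constant V, partial pressures at 461 °C are proportional to moles, so apply stoichiometry directly to pressures.
P(H2) required for 477 kPa of N2 = (3/1) × 477 = 1431 kPa; available 2330 kPa, so N2 is limiting.
P(H2) remaining = 2330 − (3/1) × 477 = 899.0 kPa
P(gaseous products) = (2)/1 × 477 = 954.0 kPa
P_total at 461 °C = 899.0 + 954.0 = 1853 kPa
Scaling to 30.4 °C: P = 1853 × 303.55/734.15 = 766.2 kPa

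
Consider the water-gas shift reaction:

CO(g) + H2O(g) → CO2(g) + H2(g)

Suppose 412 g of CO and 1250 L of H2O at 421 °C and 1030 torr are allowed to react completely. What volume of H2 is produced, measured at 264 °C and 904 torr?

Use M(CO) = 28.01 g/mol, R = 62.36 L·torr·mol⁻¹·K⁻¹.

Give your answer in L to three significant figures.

n(CO) = 412 / 28.01 = 14.71 mol
n(H2O) = PV/RT = (1030 × 1250) / (62.36 × 694.15) = 29.74 mol
For 14.71 mol CO, stoichiometry requires (1/1) × 14.71 = 14.71 mol H2O; 29.74 mol is available, so CO is limiting.
n(H2) = (1/1) × 14.71 = 14.71 mol
V(H2) = nRT/P = 14.71 × 62.36 × 537.15 / 904 = 545.1 L

545 L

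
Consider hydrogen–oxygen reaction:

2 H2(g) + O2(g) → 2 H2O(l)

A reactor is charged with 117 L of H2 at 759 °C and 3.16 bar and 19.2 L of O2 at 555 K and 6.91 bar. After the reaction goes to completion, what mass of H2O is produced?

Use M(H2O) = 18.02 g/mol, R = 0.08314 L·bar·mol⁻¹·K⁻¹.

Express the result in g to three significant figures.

n(H2) = PV/RT = (3.16 × 117) / (0.08314 × 1032.15) = 4.308 mol
n(O2) = PV/RT = (6.91 × 19.2) / (0.08314 × 555) = 2.875 mol
For 4.308 mol H2, stoichiometry requires (1/2) × 4.308 = 2.154 mol O2; 2.875 mol is available, so H2 is limiting.
n(H2O) = (2/2) × 4.308 = 4.308 mol
m(H2O) = 4.308 × 18.02 = 77.63 g

77.6 g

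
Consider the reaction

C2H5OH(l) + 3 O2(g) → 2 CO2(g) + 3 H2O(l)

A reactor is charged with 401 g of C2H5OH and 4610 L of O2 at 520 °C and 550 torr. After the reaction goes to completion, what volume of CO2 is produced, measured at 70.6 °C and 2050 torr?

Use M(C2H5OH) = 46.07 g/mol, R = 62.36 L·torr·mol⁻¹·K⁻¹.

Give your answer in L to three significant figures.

n(C2H5OH) = 401 / 46.07 = 8.704 mol
n(O2) = PV/RT = (550 × 4610) / (62.36 × 793.15) = 51.26 mol
For 8.704 mol C2H5OH, stoichiometry requires (3/1) × 8.704 = 26.11 mol O2; 51.26 mol is available, so C2H5OH is limiting.
n(CO2) = (2/1) × 8.704 = 17.41 mol
V(CO2) = nRT/P = 17.41 × 62.36 × 343.75 / 2050 = 182.1 L

182 L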